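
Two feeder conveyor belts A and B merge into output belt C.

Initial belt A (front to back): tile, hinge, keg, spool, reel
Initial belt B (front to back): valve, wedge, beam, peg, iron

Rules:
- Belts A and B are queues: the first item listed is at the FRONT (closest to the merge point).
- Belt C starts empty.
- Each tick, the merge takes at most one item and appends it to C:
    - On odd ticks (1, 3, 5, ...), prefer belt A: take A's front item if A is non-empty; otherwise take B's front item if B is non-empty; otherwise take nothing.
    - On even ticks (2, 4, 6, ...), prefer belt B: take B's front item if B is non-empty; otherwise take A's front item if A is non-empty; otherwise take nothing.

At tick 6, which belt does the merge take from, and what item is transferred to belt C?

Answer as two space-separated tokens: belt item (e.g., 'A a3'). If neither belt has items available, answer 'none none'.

Answer: B beam

Derivation:
Tick 1: prefer A, take tile from A; A=[hinge,keg,spool,reel] B=[valve,wedge,beam,peg,iron] C=[tile]
Tick 2: prefer B, take valve from B; A=[hinge,keg,spool,reel] B=[wedge,beam,peg,iron] C=[tile,valve]
Tick 3: prefer A, take hinge from A; A=[keg,spool,reel] B=[wedge,beam,peg,iron] C=[tile,valve,hinge]
Tick 4: prefer B, take wedge from B; A=[keg,spool,reel] B=[beam,peg,iron] C=[tile,valve,hinge,wedge]
Tick 5: prefer A, take keg from A; A=[spool,reel] B=[beam,peg,iron] C=[tile,valve,hinge,wedge,keg]
Tick 6: prefer B, take beam from B; A=[spool,reel] B=[peg,iron] C=[tile,valve,hinge,wedge,keg,beam]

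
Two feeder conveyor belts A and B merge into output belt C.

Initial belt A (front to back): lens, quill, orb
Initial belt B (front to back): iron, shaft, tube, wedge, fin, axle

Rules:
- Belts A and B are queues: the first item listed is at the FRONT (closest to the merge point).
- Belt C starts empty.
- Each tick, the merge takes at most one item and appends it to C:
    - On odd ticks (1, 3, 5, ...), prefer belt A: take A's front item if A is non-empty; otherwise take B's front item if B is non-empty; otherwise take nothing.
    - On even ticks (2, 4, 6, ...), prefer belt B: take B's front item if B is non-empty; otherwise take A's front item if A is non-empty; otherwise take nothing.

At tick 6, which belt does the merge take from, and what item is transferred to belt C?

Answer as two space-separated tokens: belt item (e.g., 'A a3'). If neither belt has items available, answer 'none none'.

Answer: B tube

Derivation:
Tick 1: prefer A, take lens from A; A=[quill,orb] B=[iron,shaft,tube,wedge,fin,axle] C=[lens]
Tick 2: prefer B, take iron from B; A=[quill,orb] B=[shaft,tube,wedge,fin,axle] C=[lens,iron]
Tick 3: prefer A, take quill from A; A=[orb] B=[shaft,tube,wedge,fin,axle] C=[lens,iron,quill]
Tick 4: prefer B, take shaft from B; A=[orb] B=[tube,wedge,fin,axle] C=[lens,iron,quill,shaft]
Tick 5: prefer A, take orb from A; A=[-] B=[tube,wedge,fin,axle] C=[lens,iron,quill,shaft,orb]
Tick 6: prefer B, take tube from B; A=[-] B=[wedge,fin,axle] C=[lens,iron,quill,shaft,orb,tube]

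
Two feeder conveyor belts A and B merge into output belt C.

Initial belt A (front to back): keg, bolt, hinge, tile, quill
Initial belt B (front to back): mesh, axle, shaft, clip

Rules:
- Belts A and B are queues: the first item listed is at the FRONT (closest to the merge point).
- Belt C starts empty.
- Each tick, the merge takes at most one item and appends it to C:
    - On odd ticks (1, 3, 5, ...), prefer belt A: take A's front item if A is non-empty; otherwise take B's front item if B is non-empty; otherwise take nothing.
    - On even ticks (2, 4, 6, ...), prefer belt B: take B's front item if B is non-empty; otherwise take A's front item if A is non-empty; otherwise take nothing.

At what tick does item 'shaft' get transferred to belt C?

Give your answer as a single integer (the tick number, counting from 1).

Tick 1: prefer A, take keg from A; A=[bolt,hinge,tile,quill] B=[mesh,axle,shaft,clip] C=[keg]
Tick 2: prefer B, take mesh from B; A=[bolt,hinge,tile,quill] B=[axle,shaft,clip] C=[keg,mesh]
Tick 3: prefer A, take bolt from A; A=[hinge,tile,quill] B=[axle,shaft,clip] C=[keg,mesh,bolt]
Tick 4: prefer B, take axle from B; A=[hinge,tile,quill] B=[shaft,clip] C=[keg,mesh,bolt,axle]
Tick 5: prefer A, take hinge from A; A=[tile,quill] B=[shaft,clip] C=[keg,mesh,bolt,axle,hinge]
Tick 6: prefer B, take shaft from B; A=[tile,quill] B=[clip] C=[keg,mesh,bolt,axle,hinge,shaft]

Answer: 6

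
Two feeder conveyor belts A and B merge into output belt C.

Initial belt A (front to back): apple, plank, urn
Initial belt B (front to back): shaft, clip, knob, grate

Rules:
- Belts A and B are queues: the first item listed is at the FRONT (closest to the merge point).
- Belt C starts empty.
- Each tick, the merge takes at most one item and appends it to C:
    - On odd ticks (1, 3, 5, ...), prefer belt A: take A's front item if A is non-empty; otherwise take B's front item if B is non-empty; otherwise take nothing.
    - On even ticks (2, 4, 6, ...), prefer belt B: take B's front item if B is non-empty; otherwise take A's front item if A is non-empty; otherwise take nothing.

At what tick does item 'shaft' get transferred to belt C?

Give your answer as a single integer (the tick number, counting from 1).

Answer: 2

Derivation:
Tick 1: prefer A, take apple from A; A=[plank,urn] B=[shaft,clip,knob,grate] C=[apple]
Tick 2: prefer B, take shaft from B; A=[plank,urn] B=[clip,knob,grate] C=[apple,shaft]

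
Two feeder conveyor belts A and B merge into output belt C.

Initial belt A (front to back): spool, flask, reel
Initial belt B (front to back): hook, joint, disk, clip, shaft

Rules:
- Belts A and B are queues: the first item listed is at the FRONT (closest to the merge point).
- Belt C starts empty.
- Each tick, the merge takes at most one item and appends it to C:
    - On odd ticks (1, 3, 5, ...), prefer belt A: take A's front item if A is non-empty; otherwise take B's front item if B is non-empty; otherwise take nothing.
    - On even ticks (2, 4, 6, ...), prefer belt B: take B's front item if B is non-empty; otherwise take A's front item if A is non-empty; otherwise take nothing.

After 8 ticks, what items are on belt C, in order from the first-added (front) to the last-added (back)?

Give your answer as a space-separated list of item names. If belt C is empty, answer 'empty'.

Answer: spool hook flask joint reel disk clip shaft

Derivation:
Tick 1: prefer A, take spool from A; A=[flask,reel] B=[hook,joint,disk,clip,shaft] C=[spool]
Tick 2: prefer B, take hook from B; A=[flask,reel] B=[joint,disk,clip,shaft] C=[spool,hook]
Tick 3: prefer A, take flask from A; A=[reel] B=[joint,disk,clip,shaft] C=[spool,hook,flask]
Tick 4: prefer B, take joint from B; A=[reel] B=[disk,clip,shaft] C=[spool,hook,flask,joint]
Tick 5: prefer A, take reel from A; A=[-] B=[disk,clip,shaft] C=[spool,hook,flask,joint,reel]
Tick 6: prefer B, take disk from B; A=[-] B=[clip,shaft] C=[spool,hook,flask,joint,reel,disk]
Tick 7: prefer A, take clip from B; A=[-] B=[shaft] C=[spool,hook,flask,joint,reel,disk,clip]
Tick 8: prefer B, take shaft from B; A=[-] B=[-] C=[spool,hook,flask,joint,reel,disk,clip,shaft]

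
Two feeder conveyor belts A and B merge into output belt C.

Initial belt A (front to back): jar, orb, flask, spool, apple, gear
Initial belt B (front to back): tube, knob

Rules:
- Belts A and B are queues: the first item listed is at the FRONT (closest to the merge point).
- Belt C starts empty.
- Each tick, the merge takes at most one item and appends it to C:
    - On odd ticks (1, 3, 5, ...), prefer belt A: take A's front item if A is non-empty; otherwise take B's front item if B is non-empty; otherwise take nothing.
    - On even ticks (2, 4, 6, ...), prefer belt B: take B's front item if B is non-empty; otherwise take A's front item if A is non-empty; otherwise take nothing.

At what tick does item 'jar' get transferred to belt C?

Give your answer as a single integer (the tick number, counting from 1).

Tick 1: prefer A, take jar from A; A=[orb,flask,spool,apple,gear] B=[tube,knob] C=[jar]

Answer: 1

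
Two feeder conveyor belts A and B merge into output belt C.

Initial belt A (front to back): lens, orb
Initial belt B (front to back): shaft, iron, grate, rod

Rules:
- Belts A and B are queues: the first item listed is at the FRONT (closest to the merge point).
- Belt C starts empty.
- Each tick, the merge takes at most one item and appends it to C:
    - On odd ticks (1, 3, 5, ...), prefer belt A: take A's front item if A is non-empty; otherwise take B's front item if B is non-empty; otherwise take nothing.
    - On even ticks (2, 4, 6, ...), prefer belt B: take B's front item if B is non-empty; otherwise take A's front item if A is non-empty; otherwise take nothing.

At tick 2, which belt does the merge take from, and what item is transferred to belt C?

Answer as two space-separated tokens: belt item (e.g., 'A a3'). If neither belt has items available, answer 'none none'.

Answer: B shaft

Derivation:
Tick 1: prefer A, take lens from A; A=[orb] B=[shaft,iron,grate,rod] C=[lens]
Tick 2: prefer B, take shaft from B; A=[orb] B=[iron,grate,rod] C=[lens,shaft]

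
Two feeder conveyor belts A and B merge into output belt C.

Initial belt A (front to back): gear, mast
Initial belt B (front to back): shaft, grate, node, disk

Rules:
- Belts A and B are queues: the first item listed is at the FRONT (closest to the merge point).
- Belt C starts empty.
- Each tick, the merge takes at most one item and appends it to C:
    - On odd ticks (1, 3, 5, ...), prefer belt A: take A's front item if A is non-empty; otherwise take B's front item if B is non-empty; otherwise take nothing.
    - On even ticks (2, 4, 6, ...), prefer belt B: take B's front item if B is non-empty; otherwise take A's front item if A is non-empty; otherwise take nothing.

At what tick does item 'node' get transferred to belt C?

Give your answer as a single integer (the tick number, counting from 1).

Tick 1: prefer A, take gear from A; A=[mast] B=[shaft,grate,node,disk] C=[gear]
Tick 2: prefer B, take shaft from B; A=[mast] B=[grate,node,disk] C=[gear,shaft]
Tick 3: prefer A, take mast from A; A=[-] B=[grate,node,disk] C=[gear,shaft,mast]
Tick 4: prefer B, take grate from B; A=[-] B=[node,disk] C=[gear,shaft,mast,grate]
Tick 5: prefer A, take node from B; A=[-] B=[disk] C=[gear,shaft,mast,grate,node]

Answer: 5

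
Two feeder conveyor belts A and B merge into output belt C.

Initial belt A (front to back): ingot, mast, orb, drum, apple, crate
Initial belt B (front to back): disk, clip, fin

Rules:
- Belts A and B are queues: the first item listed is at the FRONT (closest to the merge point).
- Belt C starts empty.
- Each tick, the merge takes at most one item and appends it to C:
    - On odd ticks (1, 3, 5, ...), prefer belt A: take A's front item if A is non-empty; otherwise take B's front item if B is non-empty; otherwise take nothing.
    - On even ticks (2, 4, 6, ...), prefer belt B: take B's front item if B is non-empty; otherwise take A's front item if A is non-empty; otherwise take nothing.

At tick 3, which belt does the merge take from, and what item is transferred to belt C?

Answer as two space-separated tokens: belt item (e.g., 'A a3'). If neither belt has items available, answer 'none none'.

Tick 1: prefer A, take ingot from A; A=[mast,orb,drum,apple,crate] B=[disk,clip,fin] C=[ingot]
Tick 2: prefer B, take disk from B; A=[mast,orb,drum,apple,crate] B=[clip,fin] C=[ingot,disk]
Tick 3: prefer A, take mast from A; A=[orb,drum,apple,crate] B=[clip,fin] C=[ingot,disk,mast]

Answer: A mast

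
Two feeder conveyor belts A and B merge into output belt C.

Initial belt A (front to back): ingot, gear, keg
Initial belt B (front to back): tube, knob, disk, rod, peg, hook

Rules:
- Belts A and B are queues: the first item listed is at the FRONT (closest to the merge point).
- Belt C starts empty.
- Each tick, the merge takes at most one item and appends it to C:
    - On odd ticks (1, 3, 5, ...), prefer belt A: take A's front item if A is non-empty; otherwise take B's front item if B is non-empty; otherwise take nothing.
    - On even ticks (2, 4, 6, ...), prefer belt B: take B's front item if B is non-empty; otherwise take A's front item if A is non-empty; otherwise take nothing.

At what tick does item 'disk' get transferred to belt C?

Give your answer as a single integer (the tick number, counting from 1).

Answer: 6

Derivation:
Tick 1: prefer A, take ingot from A; A=[gear,keg] B=[tube,knob,disk,rod,peg,hook] C=[ingot]
Tick 2: prefer B, take tube from B; A=[gear,keg] B=[knob,disk,rod,peg,hook] C=[ingot,tube]
Tick 3: prefer A, take gear from A; A=[keg] B=[knob,disk,rod,peg,hook] C=[ingot,tube,gear]
Tick 4: prefer B, take knob from B; A=[keg] B=[disk,rod,peg,hook] C=[ingot,tube,gear,knob]
Tick 5: prefer A, take keg from A; A=[-] B=[disk,rod,peg,hook] C=[ingot,tube,gear,knob,keg]
Tick 6: prefer B, take disk from B; A=[-] B=[rod,peg,hook] C=[ingot,tube,gear,knob,keg,disk]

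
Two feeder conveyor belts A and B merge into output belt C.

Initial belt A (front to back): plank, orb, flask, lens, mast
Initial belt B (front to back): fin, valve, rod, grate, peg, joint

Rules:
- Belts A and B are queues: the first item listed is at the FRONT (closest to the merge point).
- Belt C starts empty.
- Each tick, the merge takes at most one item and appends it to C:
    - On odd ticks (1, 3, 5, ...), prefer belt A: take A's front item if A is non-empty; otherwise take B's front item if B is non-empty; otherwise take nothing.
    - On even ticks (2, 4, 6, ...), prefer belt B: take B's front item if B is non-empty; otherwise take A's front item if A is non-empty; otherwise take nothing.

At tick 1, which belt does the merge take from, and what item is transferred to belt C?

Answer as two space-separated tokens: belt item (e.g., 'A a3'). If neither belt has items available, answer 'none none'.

Answer: A plank

Derivation:
Tick 1: prefer A, take plank from A; A=[orb,flask,lens,mast] B=[fin,valve,rod,grate,peg,joint] C=[plank]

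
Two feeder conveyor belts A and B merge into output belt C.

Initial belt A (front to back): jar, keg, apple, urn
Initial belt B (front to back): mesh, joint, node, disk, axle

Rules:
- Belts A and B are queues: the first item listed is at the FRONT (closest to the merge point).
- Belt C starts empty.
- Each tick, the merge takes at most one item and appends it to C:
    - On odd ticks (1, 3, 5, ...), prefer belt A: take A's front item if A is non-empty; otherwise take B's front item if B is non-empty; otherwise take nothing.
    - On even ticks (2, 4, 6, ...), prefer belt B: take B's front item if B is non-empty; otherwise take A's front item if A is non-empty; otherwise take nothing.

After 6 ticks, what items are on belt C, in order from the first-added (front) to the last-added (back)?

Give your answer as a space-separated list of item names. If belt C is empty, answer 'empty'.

Tick 1: prefer A, take jar from A; A=[keg,apple,urn] B=[mesh,joint,node,disk,axle] C=[jar]
Tick 2: prefer B, take mesh from B; A=[keg,apple,urn] B=[joint,node,disk,axle] C=[jar,mesh]
Tick 3: prefer A, take keg from A; A=[apple,urn] B=[joint,node,disk,axle] C=[jar,mesh,keg]
Tick 4: prefer B, take joint from B; A=[apple,urn] B=[node,disk,axle] C=[jar,mesh,keg,joint]
Tick 5: prefer A, take apple from A; A=[urn] B=[node,disk,axle] C=[jar,mesh,keg,joint,apple]
Tick 6: prefer B, take node from B; A=[urn] B=[disk,axle] C=[jar,mesh,keg,joint,apple,node]

Answer: jar mesh keg joint apple node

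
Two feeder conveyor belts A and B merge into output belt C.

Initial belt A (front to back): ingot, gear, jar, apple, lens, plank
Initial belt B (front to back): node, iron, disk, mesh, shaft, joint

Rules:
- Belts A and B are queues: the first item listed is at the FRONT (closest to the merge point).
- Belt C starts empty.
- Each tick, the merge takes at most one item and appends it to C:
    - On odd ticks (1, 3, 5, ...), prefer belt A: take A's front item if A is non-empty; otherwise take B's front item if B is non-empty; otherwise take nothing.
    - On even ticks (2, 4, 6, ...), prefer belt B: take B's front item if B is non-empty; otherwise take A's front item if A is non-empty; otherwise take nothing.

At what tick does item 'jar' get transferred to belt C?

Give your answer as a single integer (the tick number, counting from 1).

Tick 1: prefer A, take ingot from A; A=[gear,jar,apple,lens,plank] B=[node,iron,disk,mesh,shaft,joint] C=[ingot]
Tick 2: prefer B, take node from B; A=[gear,jar,apple,lens,plank] B=[iron,disk,mesh,shaft,joint] C=[ingot,node]
Tick 3: prefer A, take gear from A; A=[jar,apple,lens,plank] B=[iron,disk,mesh,shaft,joint] C=[ingot,node,gear]
Tick 4: prefer B, take iron from B; A=[jar,apple,lens,plank] B=[disk,mesh,shaft,joint] C=[ingot,node,gear,iron]
Tick 5: prefer A, take jar from A; A=[apple,lens,plank] B=[disk,mesh,shaft,joint] C=[ingot,node,gear,iron,jar]

Answer: 5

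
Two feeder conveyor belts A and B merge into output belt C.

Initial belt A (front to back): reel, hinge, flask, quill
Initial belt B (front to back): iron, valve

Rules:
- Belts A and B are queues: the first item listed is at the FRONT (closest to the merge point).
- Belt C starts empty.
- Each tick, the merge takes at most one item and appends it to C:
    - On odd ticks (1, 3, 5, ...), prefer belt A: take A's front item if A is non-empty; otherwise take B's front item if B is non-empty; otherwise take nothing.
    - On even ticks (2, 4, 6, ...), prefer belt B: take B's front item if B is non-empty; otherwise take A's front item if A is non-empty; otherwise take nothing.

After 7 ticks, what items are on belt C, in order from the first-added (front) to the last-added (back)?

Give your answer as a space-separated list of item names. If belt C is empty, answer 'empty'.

Tick 1: prefer A, take reel from A; A=[hinge,flask,quill] B=[iron,valve] C=[reel]
Tick 2: prefer B, take iron from B; A=[hinge,flask,quill] B=[valve] C=[reel,iron]
Tick 3: prefer A, take hinge from A; A=[flask,quill] B=[valve] C=[reel,iron,hinge]
Tick 4: prefer B, take valve from B; A=[flask,quill] B=[-] C=[reel,iron,hinge,valve]
Tick 5: prefer A, take flask from A; A=[quill] B=[-] C=[reel,iron,hinge,valve,flask]
Tick 6: prefer B, take quill from A; A=[-] B=[-] C=[reel,iron,hinge,valve,flask,quill]
Tick 7: prefer A, both empty, nothing taken; A=[-] B=[-] C=[reel,iron,hinge,valve,flask,quill]

Answer: reel iron hinge valve flask quill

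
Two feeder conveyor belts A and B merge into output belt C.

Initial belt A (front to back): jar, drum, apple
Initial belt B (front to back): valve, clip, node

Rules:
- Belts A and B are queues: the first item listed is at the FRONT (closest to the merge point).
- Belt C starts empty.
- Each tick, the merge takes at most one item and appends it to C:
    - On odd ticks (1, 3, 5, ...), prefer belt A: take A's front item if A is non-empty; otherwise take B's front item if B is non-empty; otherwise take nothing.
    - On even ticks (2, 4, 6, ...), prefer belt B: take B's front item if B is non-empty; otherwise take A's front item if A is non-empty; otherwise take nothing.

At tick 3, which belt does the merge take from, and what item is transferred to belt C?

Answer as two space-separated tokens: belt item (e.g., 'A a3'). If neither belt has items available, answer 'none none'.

Tick 1: prefer A, take jar from A; A=[drum,apple] B=[valve,clip,node] C=[jar]
Tick 2: prefer B, take valve from B; A=[drum,apple] B=[clip,node] C=[jar,valve]
Tick 3: prefer A, take drum from A; A=[apple] B=[clip,node] C=[jar,valve,drum]

Answer: A drum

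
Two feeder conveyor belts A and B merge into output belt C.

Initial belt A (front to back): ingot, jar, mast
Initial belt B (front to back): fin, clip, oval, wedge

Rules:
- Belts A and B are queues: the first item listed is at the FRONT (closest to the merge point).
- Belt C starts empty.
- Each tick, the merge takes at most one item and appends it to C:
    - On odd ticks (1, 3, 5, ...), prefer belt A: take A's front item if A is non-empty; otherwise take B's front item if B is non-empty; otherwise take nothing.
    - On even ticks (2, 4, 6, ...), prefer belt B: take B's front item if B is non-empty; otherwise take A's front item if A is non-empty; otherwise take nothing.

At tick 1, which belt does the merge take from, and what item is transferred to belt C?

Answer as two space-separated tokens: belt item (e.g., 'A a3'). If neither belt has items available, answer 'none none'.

Tick 1: prefer A, take ingot from A; A=[jar,mast] B=[fin,clip,oval,wedge] C=[ingot]

Answer: A ingot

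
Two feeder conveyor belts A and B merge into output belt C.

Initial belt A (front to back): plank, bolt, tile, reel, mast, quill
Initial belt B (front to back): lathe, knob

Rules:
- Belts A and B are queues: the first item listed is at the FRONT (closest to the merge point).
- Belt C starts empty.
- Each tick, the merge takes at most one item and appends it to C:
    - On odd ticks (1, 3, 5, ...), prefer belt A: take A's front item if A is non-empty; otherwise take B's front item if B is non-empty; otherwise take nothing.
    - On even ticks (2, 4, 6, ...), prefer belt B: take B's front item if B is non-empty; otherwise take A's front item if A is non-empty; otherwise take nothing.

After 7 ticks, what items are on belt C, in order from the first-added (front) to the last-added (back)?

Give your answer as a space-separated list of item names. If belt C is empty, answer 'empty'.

Tick 1: prefer A, take plank from A; A=[bolt,tile,reel,mast,quill] B=[lathe,knob] C=[plank]
Tick 2: prefer B, take lathe from B; A=[bolt,tile,reel,mast,quill] B=[knob] C=[plank,lathe]
Tick 3: prefer A, take bolt from A; A=[tile,reel,mast,quill] B=[knob] C=[plank,lathe,bolt]
Tick 4: prefer B, take knob from B; A=[tile,reel,mast,quill] B=[-] C=[plank,lathe,bolt,knob]
Tick 5: prefer A, take tile from A; A=[reel,mast,quill] B=[-] C=[plank,lathe,bolt,knob,tile]
Tick 6: prefer B, take reel from A; A=[mast,quill] B=[-] C=[plank,lathe,bolt,knob,tile,reel]
Tick 7: prefer A, take mast from A; A=[quill] B=[-] C=[plank,lathe,bolt,knob,tile,reel,mast]

Answer: plank lathe bolt knob tile reel mast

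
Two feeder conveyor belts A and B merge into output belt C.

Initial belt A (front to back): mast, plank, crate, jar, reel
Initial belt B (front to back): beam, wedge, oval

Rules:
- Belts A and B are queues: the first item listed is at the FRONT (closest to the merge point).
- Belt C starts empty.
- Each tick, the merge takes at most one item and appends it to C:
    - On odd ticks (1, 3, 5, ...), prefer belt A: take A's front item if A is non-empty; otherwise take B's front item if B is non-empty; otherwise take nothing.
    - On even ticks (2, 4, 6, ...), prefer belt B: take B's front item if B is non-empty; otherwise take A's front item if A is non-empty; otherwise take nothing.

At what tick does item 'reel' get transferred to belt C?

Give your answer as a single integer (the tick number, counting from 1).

Answer: 8

Derivation:
Tick 1: prefer A, take mast from A; A=[plank,crate,jar,reel] B=[beam,wedge,oval] C=[mast]
Tick 2: prefer B, take beam from B; A=[plank,crate,jar,reel] B=[wedge,oval] C=[mast,beam]
Tick 3: prefer A, take plank from A; A=[crate,jar,reel] B=[wedge,oval] C=[mast,beam,plank]
Tick 4: prefer B, take wedge from B; A=[crate,jar,reel] B=[oval] C=[mast,beam,plank,wedge]
Tick 5: prefer A, take crate from A; A=[jar,reel] B=[oval] C=[mast,beam,plank,wedge,crate]
Tick 6: prefer B, take oval from B; A=[jar,reel] B=[-] C=[mast,beam,plank,wedge,crate,oval]
Tick 7: prefer A, take jar from A; A=[reel] B=[-] C=[mast,beam,plank,wedge,crate,oval,jar]
Tick 8: prefer B, take reel from A; A=[-] B=[-] C=[mast,beam,plank,wedge,crate,oval,jar,reel]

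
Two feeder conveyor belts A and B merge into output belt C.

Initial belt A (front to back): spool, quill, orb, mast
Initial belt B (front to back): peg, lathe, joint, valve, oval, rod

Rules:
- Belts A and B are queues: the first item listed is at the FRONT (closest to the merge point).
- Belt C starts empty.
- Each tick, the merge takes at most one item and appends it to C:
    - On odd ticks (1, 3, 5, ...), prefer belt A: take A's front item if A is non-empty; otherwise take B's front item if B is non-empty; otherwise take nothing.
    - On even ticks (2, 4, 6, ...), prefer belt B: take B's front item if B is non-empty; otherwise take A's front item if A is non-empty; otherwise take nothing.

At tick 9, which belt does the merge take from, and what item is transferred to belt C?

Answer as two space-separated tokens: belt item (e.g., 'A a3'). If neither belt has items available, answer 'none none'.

Answer: B oval

Derivation:
Tick 1: prefer A, take spool from A; A=[quill,orb,mast] B=[peg,lathe,joint,valve,oval,rod] C=[spool]
Tick 2: prefer B, take peg from B; A=[quill,orb,mast] B=[lathe,joint,valve,oval,rod] C=[spool,peg]
Tick 3: prefer A, take quill from A; A=[orb,mast] B=[lathe,joint,valve,oval,rod] C=[spool,peg,quill]
Tick 4: prefer B, take lathe from B; A=[orb,mast] B=[joint,valve,oval,rod] C=[spool,peg,quill,lathe]
Tick 5: prefer A, take orb from A; A=[mast] B=[joint,valve,oval,rod] C=[spool,peg,quill,lathe,orb]
Tick 6: prefer B, take joint from B; A=[mast] B=[valve,oval,rod] C=[spool,peg,quill,lathe,orb,joint]
Tick 7: prefer A, take mast from A; A=[-] B=[valve,oval,rod] C=[spool,peg,quill,lathe,orb,joint,mast]
Tick 8: prefer B, take valve from B; A=[-] B=[oval,rod] C=[spool,peg,quill,lathe,orb,joint,mast,valve]
Tick 9: prefer A, take oval from B; A=[-] B=[rod] C=[spool,peg,quill,lathe,orb,joint,mast,valve,oval]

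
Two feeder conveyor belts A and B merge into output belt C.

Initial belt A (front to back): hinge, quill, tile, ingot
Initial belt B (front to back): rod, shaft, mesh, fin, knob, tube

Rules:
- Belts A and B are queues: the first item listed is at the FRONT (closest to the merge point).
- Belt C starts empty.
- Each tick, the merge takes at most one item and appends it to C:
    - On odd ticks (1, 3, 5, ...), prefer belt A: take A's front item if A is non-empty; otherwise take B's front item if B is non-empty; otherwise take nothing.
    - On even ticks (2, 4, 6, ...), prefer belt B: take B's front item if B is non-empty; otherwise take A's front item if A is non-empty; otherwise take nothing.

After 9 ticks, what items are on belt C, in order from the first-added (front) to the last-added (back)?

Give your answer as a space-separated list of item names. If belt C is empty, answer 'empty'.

Tick 1: prefer A, take hinge from A; A=[quill,tile,ingot] B=[rod,shaft,mesh,fin,knob,tube] C=[hinge]
Tick 2: prefer B, take rod from B; A=[quill,tile,ingot] B=[shaft,mesh,fin,knob,tube] C=[hinge,rod]
Tick 3: prefer A, take quill from A; A=[tile,ingot] B=[shaft,mesh,fin,knob,tube] C=[hinge,rod,quill]
Tick 4: prefer B, take shaft from B; A=[tile,ingot] B=[mesh,fin,knob,tube] C=[hinge,rod,quill,shaft]
Tick 5: prefer A, take tile from A; A=[ingot] B=[mesh,fin,knob,tube] C=[hinge,rod,quill,shaft,tile]
Tick 6: prefer B, take mesh from B; A=[ingot] B=[fin,knob,tube] C=[hinge,rod,quill,shaft,tile,mesh]
Tick 7: prefer A, take ingot from A; A=[-] B=[fin,knob,tube] C=[hinge,rod,quill,shaft,tile,mesh,ingot]
Tick 8: prefer B, take fin from B; A=[-] B=[knob,tube] C=[hinge,rod,quill,shaft,tile,mesh,ingot,fin]
Tick 9: prefer A, take knob from B; A=[-] B=[tube] C=[hinge,rod,quill,shaft,tile,mesh,ingot,fin,knob]

Answer: hinge rod quill shaft tile mesh ingot fin knob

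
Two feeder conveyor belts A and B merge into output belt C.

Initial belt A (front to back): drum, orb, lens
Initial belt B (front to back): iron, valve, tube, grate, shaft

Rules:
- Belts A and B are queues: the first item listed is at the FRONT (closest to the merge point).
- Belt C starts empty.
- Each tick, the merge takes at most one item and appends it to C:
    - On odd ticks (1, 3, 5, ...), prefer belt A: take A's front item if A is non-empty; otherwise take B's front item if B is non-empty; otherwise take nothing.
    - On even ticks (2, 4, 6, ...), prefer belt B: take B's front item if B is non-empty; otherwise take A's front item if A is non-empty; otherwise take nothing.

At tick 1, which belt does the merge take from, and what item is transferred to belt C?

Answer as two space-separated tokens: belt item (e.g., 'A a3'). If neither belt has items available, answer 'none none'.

Answer: A drum

Derivation:
Tick 1: prefer A, take drum from A; A=[orb,lens] B=[iron,valve,tube,grate,shaft] C=[drum]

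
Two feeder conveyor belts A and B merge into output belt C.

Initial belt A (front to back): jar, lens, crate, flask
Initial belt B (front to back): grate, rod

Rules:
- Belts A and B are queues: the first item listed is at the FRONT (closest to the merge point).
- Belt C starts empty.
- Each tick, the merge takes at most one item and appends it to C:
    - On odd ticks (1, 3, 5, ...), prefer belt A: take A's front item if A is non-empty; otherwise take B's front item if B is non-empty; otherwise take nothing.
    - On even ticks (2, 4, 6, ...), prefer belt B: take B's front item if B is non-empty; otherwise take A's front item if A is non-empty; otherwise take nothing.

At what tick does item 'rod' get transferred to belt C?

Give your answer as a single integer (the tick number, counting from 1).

Tick 1: prefer A, take jar from A; A=[lens,crate,flask] B=[grate,rod] C=[jar]
Tick 2: prefer B, take grate from B; A=[lens,crate,flask] B=[rod] C=[jar,grate]
Tick 3: prefer A, take lens from A; A=[crate,flask] B=[rod] C=[jar,grate,lens]
Tick 4: prefer B, take rod from B; A=[crate,flask] B=[-] C=[jar,grate,lens,rod]

Answer: 4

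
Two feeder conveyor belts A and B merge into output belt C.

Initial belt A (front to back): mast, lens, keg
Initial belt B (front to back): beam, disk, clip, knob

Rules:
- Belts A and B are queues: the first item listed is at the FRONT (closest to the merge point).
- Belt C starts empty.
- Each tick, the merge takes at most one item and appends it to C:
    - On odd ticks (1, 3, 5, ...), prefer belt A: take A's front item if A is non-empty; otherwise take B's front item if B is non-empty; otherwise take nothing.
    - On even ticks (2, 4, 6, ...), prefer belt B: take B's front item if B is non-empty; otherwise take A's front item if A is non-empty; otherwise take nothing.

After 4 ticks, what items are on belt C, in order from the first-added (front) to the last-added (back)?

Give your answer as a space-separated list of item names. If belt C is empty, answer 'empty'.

Answer: mast beam lens disk

Derivation:
Tick 1: prefer A, take mast from A; A=[lens,keg] B=[beam,disk,clip,knob] C=[mast]
Tick 2: prefer B, take beam from B; A=[lens,keg] B=[disk,clip,knob] C=[mast,beam]
Tick 3: prefer A, take lens from A; A=[keg] B=[disk,clip,knob] C=[mast,beam,lens]
Tick 4: prefer B, take disk from B; A=[keg] B=[clip,knob] C=[mast,beam,lens,disk]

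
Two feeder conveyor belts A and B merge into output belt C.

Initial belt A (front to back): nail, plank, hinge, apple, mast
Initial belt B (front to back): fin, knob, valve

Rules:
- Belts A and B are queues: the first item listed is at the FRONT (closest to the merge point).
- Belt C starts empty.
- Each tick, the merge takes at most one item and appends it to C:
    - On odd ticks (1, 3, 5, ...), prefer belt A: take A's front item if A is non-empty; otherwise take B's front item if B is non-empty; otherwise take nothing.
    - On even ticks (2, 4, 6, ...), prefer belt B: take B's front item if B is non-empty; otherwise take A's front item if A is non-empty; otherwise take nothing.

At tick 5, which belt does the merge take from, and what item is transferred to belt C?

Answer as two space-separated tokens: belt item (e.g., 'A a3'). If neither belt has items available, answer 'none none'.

Answer: A hinge

Derivation:
Tick 1: prefer A, take nail from A; A=[plank,hinge,apple,mast] B=[fin,knob,valve] C=[nail]
Tick 2: prefer B, take fin from B; A=[plank,hinge,apple,mast] B=[knob,valve] C=[nail,fin]
Tick 3: prefer A, take plank from A; A=[hinge,apple,mast] B=[knob,valve] C=[nail,fin,plank]
Tick 4: prefer B, take knob from B; A=[hinge,apple,mast] B=[valve] C=[nail,fin,plank,knob]
Tick 5: prefer A, take hinge from A; A=[apple,mast] B=[valve] C=[nail,fin,plank,knob,hinge]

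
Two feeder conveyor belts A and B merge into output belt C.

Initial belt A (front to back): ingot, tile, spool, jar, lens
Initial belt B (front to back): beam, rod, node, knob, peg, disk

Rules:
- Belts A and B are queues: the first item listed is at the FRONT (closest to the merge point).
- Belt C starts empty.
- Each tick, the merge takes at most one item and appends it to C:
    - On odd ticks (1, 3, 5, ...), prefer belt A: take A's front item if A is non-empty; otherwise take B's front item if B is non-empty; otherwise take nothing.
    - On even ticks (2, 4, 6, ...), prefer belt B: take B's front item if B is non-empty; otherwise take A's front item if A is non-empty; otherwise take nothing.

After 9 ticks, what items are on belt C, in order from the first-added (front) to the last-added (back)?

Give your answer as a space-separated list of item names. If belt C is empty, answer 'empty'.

Tick 1: prefer A, take ingot from A; A=[tile,spool,jar,lens] B=[beam,rod,node,knob,peg,disk] C=[ingot]
Tick 2: prefer B, take beam from B; A=[tile,spool,jar,lens] B=[rod,node,knob,peg,disk] C=[ingot,beam]
Tick 3: prefer A, take tile from A; A=[spool,jar,lens] B=[rod,node,knob,peg,disk] C=[ingot,beam,tile]
Tick 4: prefer B, take rod from B; A=[spool,jar,lens] B=[node,knob,peg,disk] C=[ingot,beam,tile,rod]
Tick 5: prefer A, take spool from A; A=[jar,lens] B=[node,knob,peg,disk] C=[ingot,beam,tile,rod,spool]
Tick 6: prefer B, take node from B; A=[jar,lens] B=[knob,peg,disk] C=[ingot,beam,tile,rod,spool,node]
Tick 7: prefer A, take jar from A; A=[lens] B=[knob,peg,disk] C=[ingot,beam,tile,rod,spool,node,jar]
Tick 8: prefer B, take knob from B; A=[lens] B=[peg,disk] C=[ingot,beam,tile,rod,spool,node,jar,knob]
Tick 9: prefer A, take lens from A; A=[-] B=[peg,disk] C=[ingot,beam,tile,rod,spool,node,jar,knob,lens]

Answer: ingot beam tile rod spool node jar knob lens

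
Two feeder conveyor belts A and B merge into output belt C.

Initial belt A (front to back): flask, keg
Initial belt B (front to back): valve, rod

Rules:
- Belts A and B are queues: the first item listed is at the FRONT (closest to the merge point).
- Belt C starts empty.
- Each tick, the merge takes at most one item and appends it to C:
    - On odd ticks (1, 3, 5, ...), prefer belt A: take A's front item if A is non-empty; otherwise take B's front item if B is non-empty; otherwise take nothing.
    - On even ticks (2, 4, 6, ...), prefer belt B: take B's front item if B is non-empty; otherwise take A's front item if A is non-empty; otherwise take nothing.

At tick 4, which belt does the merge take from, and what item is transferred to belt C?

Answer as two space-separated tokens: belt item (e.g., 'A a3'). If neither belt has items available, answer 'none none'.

Answer: B rod

Derivation:
Tick 1: prefer A, take flask from A; A=[keg] B=[valve,rod] C=[flask]
Tick 2: prefer B, take valve from B; A=[keg] B=[rod] C=[flask,valve]
Tick 3: prefer A, take keg from A; A=[-] B=[rod] C=[flask,valve,keg]
Tick 4: prefer B, take rod from B; A=[-] B=[-] C=[flask,valve,keg,rod]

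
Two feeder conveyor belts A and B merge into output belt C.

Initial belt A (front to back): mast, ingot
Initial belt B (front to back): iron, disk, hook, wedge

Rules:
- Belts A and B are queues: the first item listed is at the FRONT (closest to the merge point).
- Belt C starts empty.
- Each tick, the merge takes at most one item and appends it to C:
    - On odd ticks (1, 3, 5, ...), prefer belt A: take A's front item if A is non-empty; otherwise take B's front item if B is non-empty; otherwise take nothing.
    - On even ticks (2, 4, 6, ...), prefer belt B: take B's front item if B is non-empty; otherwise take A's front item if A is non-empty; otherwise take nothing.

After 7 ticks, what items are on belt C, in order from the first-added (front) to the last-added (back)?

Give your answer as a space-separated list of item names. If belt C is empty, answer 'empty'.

Tick 1: prefer A, take mast from A; A=[ingot] B=[iron,disk,hook,wedge] C=[mast]
Tick 2: prefer B, take iron from B; A=[ingot] B=[disk,hook,wedge] C=[mast,iron]
Tick 3: prefer A, take ingot from A; A=[-] B=[disk,hook,wedge] C=[mast,iron,ingot]
Tick 4: prefer B, take disk from B; A=[-] B=[hook,wedge] C=[mast,iron,ingot,disk]
Tick 5: prefer A, take hook from B; A=[-] B=[wedge] C=[mast,iron,ingot,disk,hook]
Tick 6: prefer B, take wedge from B; A=[-] B=[-] C=[mast,iron,ingot,disk,hook,wedge]
Tick 7: prefer A, both empty, nothing taken; A=[-] B=[-] C=[mast,iron,ingot,disk,hook,wedge]

Answer: mast iron ingot disk hook wedge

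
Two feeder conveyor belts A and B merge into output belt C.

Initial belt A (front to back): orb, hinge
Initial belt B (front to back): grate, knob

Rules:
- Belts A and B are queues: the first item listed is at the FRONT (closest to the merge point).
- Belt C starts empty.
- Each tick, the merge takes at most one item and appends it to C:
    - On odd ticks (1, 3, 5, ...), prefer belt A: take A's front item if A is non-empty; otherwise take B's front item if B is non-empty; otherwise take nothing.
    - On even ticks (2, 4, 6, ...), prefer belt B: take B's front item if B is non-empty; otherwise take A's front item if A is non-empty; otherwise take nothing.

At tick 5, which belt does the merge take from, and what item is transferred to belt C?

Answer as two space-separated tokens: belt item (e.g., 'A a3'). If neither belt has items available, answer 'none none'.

Tick 1: prefer A, take orb from A; A=[hinge] B=[grate,knob] C=[orb]
Tick 2: prefer B, take grate from B; A=[hinge] B=[knob] C=[orb,grate]
Tick 3: prefer A, take hinge from A; A=[-] B=[knob] C=[orb,grate,hinge]
Tick 4: prefer B, take knob from B; A=[-] B=[-] C=[orb,grate,hinge,knob]
Tick 5: prefer A, both empty, nothing taken; A=[-] B=[-] C=[orb,grate,hinge,knob]

Answer: none none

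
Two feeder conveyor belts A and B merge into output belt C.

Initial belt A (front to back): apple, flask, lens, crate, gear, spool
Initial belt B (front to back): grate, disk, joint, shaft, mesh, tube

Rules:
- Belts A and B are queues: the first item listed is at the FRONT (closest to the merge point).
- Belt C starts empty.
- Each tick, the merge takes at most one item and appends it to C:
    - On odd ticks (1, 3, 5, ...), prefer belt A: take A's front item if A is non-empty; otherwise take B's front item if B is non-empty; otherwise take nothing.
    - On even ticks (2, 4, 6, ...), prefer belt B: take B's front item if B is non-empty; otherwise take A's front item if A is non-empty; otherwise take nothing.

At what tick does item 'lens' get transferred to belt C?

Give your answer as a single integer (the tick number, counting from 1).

Tick 1: prefer A, take apple from A; A=[flask,lens,crate,gear,spool] B=[grate,disk,joint,shaft,mesh,tube] C=[apple]
Tick 2: prefer B, take grate from B; A=[flask,lens,crate,gear,spool] B=[disk,joint,shaft,mesh,tube] C=[apple,grate]
Tick 3: prefer A, take flask from A; A=[lens,crate,gear,spool] B=[disk,joint,shaft,mesh,tube] C=[apple,grate,flask]
Tick 4: prefer B, take disk from B; A=[lens,crate,gear,spool] B=[joint,shaft,mesh,tube] C=[apple,grate,flask,disk]
Tick 5: prefer A, take lens from A; A=[crate,gear,spool] B=[joint,shaft,mesh,tube] C=[apple,grate,flask,disk,lens]

Answer: 5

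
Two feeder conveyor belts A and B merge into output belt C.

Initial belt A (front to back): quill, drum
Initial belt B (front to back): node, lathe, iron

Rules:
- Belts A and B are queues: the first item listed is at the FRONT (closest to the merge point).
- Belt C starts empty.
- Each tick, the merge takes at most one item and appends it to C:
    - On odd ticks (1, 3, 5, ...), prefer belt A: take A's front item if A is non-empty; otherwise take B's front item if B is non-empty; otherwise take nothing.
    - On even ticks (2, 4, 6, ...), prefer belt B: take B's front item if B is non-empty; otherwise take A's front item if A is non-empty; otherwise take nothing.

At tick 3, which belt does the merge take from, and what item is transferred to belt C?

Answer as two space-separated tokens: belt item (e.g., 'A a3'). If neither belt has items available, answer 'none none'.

Tick 1: prefer A, take quill from A; A=[drum] B=[node,lathe,iron] C=[quill]
Tick 2: prefer B, take node from B; A=[drum] B=[lathe,iron] C=[quill,node]
Tick 3: prefer A, take drum from A; A=[-] B=[lathe,iron] C=[quill,node,drum]

Answer: A drum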